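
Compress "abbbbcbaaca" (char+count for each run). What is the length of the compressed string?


Input: abbbbcbaaca
Runs:
  'a' x 1 => "a1"
  'b' x 4 => "b4"
  'c' x 1 => "c1"
  'b' x 1 => "b1"
  'a' x 2 => "a2"
  'c' x 1 => "c1"
  'a' x 1 => "a1"
Compressed: "a1b4c1b1a2c1a1"
Compressed length: 14

14


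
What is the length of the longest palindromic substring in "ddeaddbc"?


Input: "ddeaddbc"
Checking substrings for palindromes:
  [0:2] "dd" (len 2) => palindrome
  [4:6] "dd" (len 2) => palindrome
Longest palindromic substring: "dd" with length 2

2


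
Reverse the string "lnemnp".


Input: lnemnp
Reading characters right to left:
  Position 5: 'p'
  Position 4: 'n'
  Position 3: 'm'
  Position 2: 'e'
  Position 1: 'n'
  Position 0: 'l'
Reversed: pnmenl

pnmenl


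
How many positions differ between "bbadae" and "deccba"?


Comparing "bbadae" and "deccba" position by position:
  Position 0: 'b' vs 'd' => DIFFER
  Position 1: 'b' vs 'e' => DIFFER
  Position 2: 'a' vs 'c' => DIFFER
  Position 3: 'd' vs 'c' => DIFFER
  Position 4: 'a' vs 'b' => DIFFER
  Position 5: 'e' vs 'a' => DIFFER
Positions that differ: 6

6


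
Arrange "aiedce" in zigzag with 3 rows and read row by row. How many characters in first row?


Zigzag "aiedce" into 3 rows:
Placing characters:
  'a' => row 0
  'i' => row 1
  'e' => row 2
  'd' => row 1
  'c' => row 0
  'e' => row 1
Rows:
  Row 0: "ac"
  Row 1: "ide"
  Row 2: "e"
First row length: 2

2


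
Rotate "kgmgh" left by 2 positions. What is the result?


Input: "kgmgh", rotate left by 2
First 2 characters: "kg"
Remaining characters: "mgh"
Concatenate remaining + first: "mgh" + "kg" = "mghkg"

mghkg


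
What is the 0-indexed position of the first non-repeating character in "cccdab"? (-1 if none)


Input: cccdab
Character frequencies:
  'a': 1
  'b': 1
  'c': 3
  'd': 1
Scanning left to right for freq == 1:
  Position 0 ('c'): freq=3, skip
  Position 1 ('c'): freq=3, skip
  Position 2 ('c'): freq=3, skip
  Position 3 ('d'): unique! => answer = 3

3


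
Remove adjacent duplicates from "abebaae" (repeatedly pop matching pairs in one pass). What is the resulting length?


Input: abebaae
Stack-based adjacent duplicate removal:
  Read 'a': push. Stack: a
  Read 'b': push. Stack: ab
  Read 'e': push. Stack: abe
  Read 'b': push. Stack: abeb
  Read 'a': push. Stack: abeba
  Read 'a': matches stack top 'a' => pop. Stack: abeb
  Read 'e': push. Stack: abebe
Final stack: "abebe" (length 5)

5


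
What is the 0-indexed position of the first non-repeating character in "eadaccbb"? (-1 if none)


Input: eadaccbb
Character frequencies:
  'a': 2
  'b': 2
  'c': 2
  'd': 1
  'e': 1
Scanning left to right for freq == 1:
  Position 0 ('e'): unique! => answer = 0

0


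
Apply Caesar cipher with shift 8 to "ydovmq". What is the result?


Caesar cipher: shift "ydovmq" by 8
  'y' (pos 24) + 8 = pos 6 = 'g'
  'd' (pos 3) + 8 = pos 11 = 'l'
  'o' (pos 14) + 8 = pos 22 = 'w'
  'v' (pos 21) + 8 = pos 3 = 'd'
  'm' (pos 12) + 8 = pos 20 = 'u'
  'q' (pos 16) + 8 = pos 24 = 'y'
Result: glwduy

glwduy


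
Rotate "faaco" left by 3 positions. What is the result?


Input: "faaco", rotate left by 3
First 3 characters: "faa"
Remaining characters: "co"
Concatenate remaining + first: "co" + "faa" = "cofaa"

cofaa


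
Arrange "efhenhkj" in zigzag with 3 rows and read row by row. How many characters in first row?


Zigzag "efhenhkj" into 3 rows:
Placing characters:
  'e' => row 0
  'f' => row 1
  'h' => row 2
  'e' => row 1
  'n' => row 0
  'h' => row 1
  'k' => row 2
  'j' => row 1
Rows:
  Row 0: "en"
  Row 1: "fehj"
  Row 2: "hk"
First row length: 2

2


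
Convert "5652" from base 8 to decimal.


Input: "5652" in base 8
Positional expansion:
  Digit '5' (value 5) x 8^3 = 2560
  Digit '6' (value 6) x 8^2 = 384
  Digit '5' (value 5) x 8^1 = 40
  Digit '2' (value 2) x 8^0 = 2
Sum = 2986

2986


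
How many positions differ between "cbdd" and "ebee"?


Comparing "cbdd" and "ebee" position by position:
  Position 0: 'c' vs 'e' => DIFFER
  Position 1: 'b' vs 'b' => same
  Position 2: 'd' vs 'e' => DIFFER
  Position 3: 'd' vs 'e' => DIFFER
Positions that differ: 3

3


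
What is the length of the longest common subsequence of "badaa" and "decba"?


LCS of "badaa" and "decba"
DP table:
           d    e    c    b    a
      0    0    0    0    0    0
  b   0    0    0    0    1    1
  a   0    0    0    0    1    2
  d   0    1    1    1    1    2
  a   0    1    1    1    1    2
  a   0    1    1    1    1    2
LCS length = dp[5][5] = 2

2


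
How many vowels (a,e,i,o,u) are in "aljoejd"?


Input: aljoejd
Checking each character:
  'a' at position 0: vowel (running total: 1)
  'l' at position 1: consonant
  'j' at position 2: consonant
  'o' at position 3: vowel (running total: 2)
  'e' at position 4: vowel (running total: 3)
  'j' at position 5: consonant
  'd' at position 6: consonant
Total vowels: 3

3


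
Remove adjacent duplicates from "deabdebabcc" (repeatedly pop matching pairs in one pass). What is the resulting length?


Input: deabdebabcc
Stack-based adjacent duplicate removal:
  Read 'd': push. Stack: d
  Read 'e': push. Stack: de
  Read 'a': push. Stack: dea
  Read 'b': push. Stack: deab
  Read 'd': push. Stack: deabd
  Read 'e': push. Stack: deabde
  Read 'b': push. Stack: deabdeb
  Read 'a': push. Stack: deabdeba
  Read 'b': push. Stack: deabdebab
  Read 'c': push. Stack: deabdebabc
  Read 'c': matches stack top 'c' => pop. Stack: deabdebab
Final stack: "deabdebab" (length 9)

9


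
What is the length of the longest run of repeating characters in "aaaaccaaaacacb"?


Input: "aaaaccaaaacacb"
Scanning for longest run:
  Position 1 ('a'): continues run of 'a', length=2
  Position 2 ('a'): continues run of 'a', length=3
  Position 3 ('a'): continues run of 'a', length=4
  Position 4 ('c'): new char, reset run to 1
  Position 5 ('c'): continues run of 'c', length=2
  Position 6 ('a'): new char, reset run to 1
  Position 7 ('a'): continues run of 'a', length=2
  Position 8 ('a'): continues run of 'a', length=3
  Position 9 ('a'): continues run of 'a', length=4
  Position 10 ('c'): new char, reset run to 1
  Position 11 ('a'): new char, reset run to 1
  Position 12 ('c'): new char, reset run to 1
  Position 13 ('b'): new char, reset run to 1
Longest run: 'a' with length 4

4


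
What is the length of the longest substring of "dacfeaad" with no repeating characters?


Input: "dacfeaad"
Sliding window (track last position of each char):
  Position 0 ('d'): window [0,0] length 1 -- new best
  Position 1 ('a'): window [0,1] length 2 -- new best
  Position 2 ('c'): window [0,2] length 3 -- new best
  Position 3 ('f'): window [0,3] length 4 -- new best
  Position 4 ('e'): window [0,4] length 5 -- new best
  Position 5 ('a'): repeat (last at 1), move window start to 2
  Position 5 ('a'): window [2,5] length 4
  Position 6 ('a'): repeat (last at 5), move window start to 6
  Position 6 ('a'): window [6,6] length 1
  Position 7 ('d'): window [6,7] length 2
Longest substring with no repeats: "dacfe" with length 5

5


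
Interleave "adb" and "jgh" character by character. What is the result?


Interleaving "adb" and "jgh":
  Position 0: 'a' from first, 'j' from second => "aj"
  Position 1: 'd' from first, 'g' from second => "dg"
  Position 2: 'b' from first, 'h' from second => "bh"
Result: ajdgbh

ajdgbh


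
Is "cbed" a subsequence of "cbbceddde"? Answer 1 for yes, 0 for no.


Check if "cbed" is a subsequence of "cbbceddde"
Greedy scan:
  Position 0 ('c'): matches sub[0] = 'c'
  Position 1 ('b'): matches sub[1] = 'b'
  Position 2 ('b'): no match needed
  Position 3 ('c'): no match needed
  Position 4 ('e'): matches sub[2] = 'e'
  Position 5 ('d'): matches sub[3] = 'd'
  Position 6 ('d'): no match needed
  Position 7 ('d'): no match needed
  Position 8 ('e'): no match needed
All 4 characters matched => is a subsequence

1


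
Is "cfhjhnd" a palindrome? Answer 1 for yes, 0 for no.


Input: cfhjhnd
Reversed: dnhjhfc
  Compare pos 0 ('c') with pos 6 ('d'): MISMATCH
  Compare pos 1 ('f') with pos 5 ('n'): MISMATCH
  Compare pos 2 ('h') with pos 4 ('h'): match
Result: not a palindrome

0


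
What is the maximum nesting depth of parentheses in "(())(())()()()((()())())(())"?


Input: "(())(())()()()((()())())(())"
Tracking depth:
  Position 0 '(': depth becomes 1
  Position 1 '(': depth becomes 2
  Position 2 ')': depth becomes 1
  Position 3 ')': depth becomes 0
  Position 4 '(': depth becomes 1
  Position 5 '(': depth becomes 2
  Position 6 ')': depth becomes 1
  Position 7 ')': depth becomes 0
  Position 8 '(': depth becomes 1
  Position 9 ')': depth becomes 0
  Position 10 '(': depth becomes 1
  Position 11 ')': depth becomes 0
  Position 12 '(': depth becomes 1
  Position 13 ')': depth becomes 0
  Position 14 '(': depth becomes 1
  Position 15 '(': depth becomes 2
  Position 16 '(': depth becomes 3
  Position 17 ')': depth becomes 2
  Position 18 '(': depth becomes 3
  Position 19 ')': depth becomes 2
  Position 20 ')': depth becomes 1
  Position 21 '(': depth becomes 2
  Position 22 ')': depth becomes 1
  Position 23 ')': depth becomes 0
  Position 24 '(': depth becomes 1
  Position 25 '(': depth becomes 2
  Position 26 ')': depth becomes 1
  Position 27 ')': depth becomes 0
Maximum depth reached: 3

3


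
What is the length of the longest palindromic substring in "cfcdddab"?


Input: "cfcdddab"
Checking substrings for palindromes:
  [0:3] "cfc" (len 3) => palindrome
  [3:6] "ddd" (len 3) => palindrome
  [3:5] "dd" (len 2) => palindrome
  [4:6] "dd" (len 2) => palindrome
Longest palindromic substring: "cfc" with length 3

3


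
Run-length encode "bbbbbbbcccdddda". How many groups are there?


Input: bbbbbbbcccdddda
Scanning for consecutive runs:
  Group 1: 'b' x 7 (positions 0-6)
  Group 2: 'c' x 3 (positions 7-9)
  Group 3: 'd' x 4 (positions 10-13)
  Group 4: 'a' x 1 (positions 14-14)
Total groups: 4

4


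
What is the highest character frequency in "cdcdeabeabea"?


Input: cdcdeabeabea
Character counts:
  'a': 3
  'b': 2
  'c': 2
  'd': 2
  'e': 3
Maximum frequency: 3

3


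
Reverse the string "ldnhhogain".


Input: ldnhhogain
Reading characters right to left:
  Position 9: 'n'
  Position 8: 'i'
  Position 7: 'a'
  Position 6: 'g'
  Position 5: 'o'
  Position 4: 'h'
  Position 3: 'h'
  Position 2: 'n'
  Position 1: 'd'
  Position 0: 'l'
Reversed: niagohhndl

niagohhndl


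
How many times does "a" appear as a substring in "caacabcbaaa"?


Searching for "a" in "caacabcbaaa"
Scanning each position:
  Position 0: "c" => no
  Position 1: "a" => MATCH
  Position 2: "a" => MATCH
  Position 3: "c" => no
  Position 4: "a" => MATCH
  Position 5: "b" => no
  Position 6: "c" => no
  Position 7: "b" => no
  Position 8: "a" => MATCH
  Position 9: "a" => MATCH
  Position 10: "a" => MATCH
Total occurrences: 6

6


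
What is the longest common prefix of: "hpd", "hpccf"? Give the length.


Words: hpd, hpccf
  Position 0: all 'h' => match
  Position 1: all 'p' => match
  Position 2: ('d', 'c') => mismatch, stop
LCP = "hp" (length 2)

2


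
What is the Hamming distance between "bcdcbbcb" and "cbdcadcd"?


Comparing "bcdcbbcb" and "cbdcadcd" position by position:
  Position 0: 'b' vs 'c' => differ
  Position 1: 'c' vs 'b' => differ
  Position 2: 'd' vs 'd' => same
  Position 3: 'c' vs 'c' => same
  Position 4: 'b' vs 'a' => differ
  Position 5: 'b' vs 'd' => differ
  Position 6: 'c' vs 'c' => same
  Position 7: 'b' vs 'd' => differ
Total differences (Hamming distance): 5

5


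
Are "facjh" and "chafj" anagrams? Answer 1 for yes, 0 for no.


Strings: "facjh", "chafj"
Sorted first:  acfhj
Sorted second: acfhj
Sorted forms match => anagrams

1


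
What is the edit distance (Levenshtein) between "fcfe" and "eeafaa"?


Computing edit distance: "fcfe" -> "eeafaa"
DP table:
           e    e    a    f    a    a
      0    1    2    3    4    5    6
  f   1    1    2    3    3    4    5
  c   2    2    2    3    4    4    5
  f   3    3    3    3    3    4    5
  e   4    3    3    4    4    4    5
Edit distance = dp[4][6] = 5

5


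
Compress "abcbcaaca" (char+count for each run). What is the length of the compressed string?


Input: abcbcaaca
Runs:
  'a' x 1 => "a1"
  'b' x 1 => "b1"
  'c' x 1 => "c1"
  'b' x 1 => "b1"
  'c' x 1 => "c1"
  'a' x 2 => "a2"
  'c' x 1 => "c1"
  'a' x 1 => "a1"
Compressed: "a1b1c1b1c1a2c1a1"
Compressed length: 16

16


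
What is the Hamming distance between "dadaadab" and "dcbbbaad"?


Comparing "dadaadab" and "dcbbbaad" position by position:
  Position 0: 'd' vs 'd' => same
  Position 1: 'a' vs 'c' => differ
  Position 2: 'd' vs 'b' => differ
  Position 3: 'a' vs 'b' => differ
  Position 4: 'a' vs 'b' => differ
  Position 5: 'd' vs 'a' => differ
  Position 6: 'a' vs 'a' => same
  Position 7: 'b' vs 'd' => differ
Total differences (Hamming distance): 6

6


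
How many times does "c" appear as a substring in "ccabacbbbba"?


Searching for "c" in "ccabacbbbba"
Scanning each position:
  Position 0: "c" => MATCH
  Position 1: "c" => MATCH
  Position 2: "a" => no
  Position 3: "b" => no
  Position 4: "a" => no
  Position 5: "c" => MATCH
  Position 6: "b" => no
  Position 7: "b" => no
  Position 8: "b" => no
  Position 9: "b" => no
  Position 10: "a" => no
Total occurrences: 3

3


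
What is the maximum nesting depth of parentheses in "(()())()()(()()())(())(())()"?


Input: "(()())()()(()()())(())(())()"
Tracking depth:
  Position 0 '(': depth becomes 1
  Position 1 '(': depth becomes 2
  Position 2 ')': depth becomes 1
  Position 3 '(': depth becomes 2
  Position 4 ')': depth becomes 1
  Position 5 ')': depth becomes 0
  Position 6 '(': depth becomes 1
  Position 7 ')': depth becomes 0
  Position 8 '(': depth becomes 1
  Position 9 ')': depth becomes 0
  Position 10 '(': depth becomes 1
  Position 11 '(': depth becomes 2
  Position 12 ')': depth becomes 1
  Position 13 '(': depth becomes 2
  Position 14 ')': depth becomes 1
  Position 15 '(': depth becomes 2
  Position 16 ')': depth becomes 1
  Position 17 ')': depth becomes 0
  Position 18 '(': depth becomes 1
  Position 19 '(': depth becomes 2
  Position 20 ')': depth becomes 1
  Position 21 ')': depth becomes 0
  Position 22 '(': depth becomes 1
  Position 23 '(': depth becomes 2
  Position 24 ')': depth becomes 1
  Position 25 ')': depth becomes 0
  Position 26 '(': depth becomes 1
  Position 27 ')': depth becomes 0
Maximum depth reached: 2

2


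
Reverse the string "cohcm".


Input: cohcm
Reading characters right to left:
  Position 4: 'm'
  Position 3: 'c'
  Position 2: 'h'
  Position 1: 'o'
  Position 0: 'c'
Reversed: mchoc

mchoc


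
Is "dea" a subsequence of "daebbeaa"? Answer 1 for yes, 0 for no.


Check if "dea" is a subsequence of "daebbeaa"
Greedy scan:
  Position 0 ('d'): matches sub[0] = 'd'
  Position 1 ('a'): no match needed
  Position 2 ('e'): matches sub[1] = 'e'
  Position 3 ('b'): no match needed
  Position 4 ('b'): no match needed
  Position 5 ('e'): no match needed
  Position 6 ('a'): matches sub[2] = 'a'
  Position 7 ('a'): no match needed
All 3 characters matched => is a subsequence

1


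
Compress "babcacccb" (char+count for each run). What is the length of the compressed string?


Input: babcacccb
Runs:
  'b' x 1 => "b1"
  'a' x 1 => "a1"
  'b' x 1 => "b1"
  'c' x 1 => "c1"
  'a' x 1 => "a1"
  'c' x 3 => "c3"
  'b' x 1 => "b1"
Compressed: "b1a1b1c1a1c3b1"
Compressed length: 14

14


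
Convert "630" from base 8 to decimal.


Input: "630" in base 8
Positional expansion:
  Digit '6' (value 6) x 8^2 = 384
  Digit '3' (value 3) x 8^1 = 24
  Digit '0' (value 0) x 8^0 = 0
Sum = 408

408


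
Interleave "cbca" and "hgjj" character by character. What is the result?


Interleaving "cbca" and "hgjj":
  Position 0: 'c' from first, 'h' from second => "ch"
  Position 1: 'b' from first, 'g' from second => "bg"
  Position 2: 'c' from first, 'j' from second => "cj"
  Position 3: 'a' from first, 'j' from second => "aj"
Result: chbgcjaj

chbgcjaj


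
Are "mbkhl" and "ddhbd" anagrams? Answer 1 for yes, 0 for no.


Strings: "mbkhl", "ddhbd"
Sorted first:  bhklm
Sorted second: bdddh
Differ at position 1: 'h' vs 'd' => not anagrams

0


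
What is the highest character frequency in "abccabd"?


Input: abccabd
Character counts:
  'a': 2
  'b': 2
  'c': 2
  'd': 1
Maximum frequency: 2

2


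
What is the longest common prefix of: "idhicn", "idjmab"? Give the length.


Words: idhicn, idjmab
  Position 0: all 'i' => match
  Position 1: all 'd' => match
  Position 2: ('h', 'j') => mismatch, stop
LCP = "id" (length 2)

2


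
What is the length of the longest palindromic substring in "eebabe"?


Input: "eebabe"
Checking substrings for palindromes:
  [1:6] "ebabe" (len 5) => palindrome
  [2:5] "bab" (len 3) => palindrome
  [0:2] "ee" (len 2) => palindrome
Longest palindromic substring: "ebabe" with length 5

5


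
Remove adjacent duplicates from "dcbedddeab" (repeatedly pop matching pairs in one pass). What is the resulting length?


Input: dcbedddeab
Stack-based adjacent duplicate removal:
  Read 'd': push. Stack: d
  Read 'c': push. Stack: dc
  Read 'b': push. Stack: dcb
  Read 'e': push. Stack: dcbe
  Read 'd': push. Stack: dcbed
  Read 'd': matches stack top 'd' => pop. Stack: dcbe
  Read 'd': push. Stack: dcbed
  Read 'e': push. Stack: dcbede
  Read 'a': push. Stack: dcbedea
  Read 'b': push. Stack: dcbedeab
Final stack: "dcbedeab" (length 8)

8


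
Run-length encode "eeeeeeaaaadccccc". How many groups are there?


Input: eeeeeeaaaadccccc
Scanning for consecutive runs:
  Group 1: 'e' x 6 (positions 0-5)
  Group 2: 'a' x 4 (positions 6-9)
  Group 3: 'd' x 1 (positions 10-10)
  Group 4: 'c' x 5 (positions 11-15)
Total groups: 4

4


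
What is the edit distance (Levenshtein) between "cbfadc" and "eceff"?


Computing edit distance: "cbfadc" -> "eceff"
DP table:
           e    c    e    f    f
      0    1    2    3    4    5
  c   1    1    1    2    3    4
  b   2    2    2    2    3    4
  f   3    3    3    3    2    3
  a   4    4    4    4    3    3
  d   5    5    5    5    4    4
  c   6    6    5    6    5    5
Edit distance = dp[6][5] = 5

5


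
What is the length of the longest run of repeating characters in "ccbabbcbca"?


Input: "ccbabbcbca"
Scanning for longest run:
  Position 1 ('c'): continues run of 'c', length=2
  Position 2 ('b'): new char, reset run to 1
  Position 3 ('a'): new char, reset run to 1
  Position 4 ('b'): new char, reset run to 1
  Position 5 ('b'): continues run of 'b', length=2
  Position 6 ('c'): new char, reset run to 1
  Position 7 ('b'): new char, reset run to 1
  Position 8 ('c'): new char, reset run to 1
  Position 9 ('a'): new char, reset run to 1
Longest run: 'c' with length 2

2


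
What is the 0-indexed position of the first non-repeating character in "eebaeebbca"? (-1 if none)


Input: eebaeebbca
Character frequencies:
  'a': 2
  'b': 3
  'c': 1
  'e': 4
Scanning left to right for freq == 1:
  Position 0 ('e'): freq=4, skip
  Position 1 ('e'): freq=4, skip
  Position 2 ('b'): freq=3, skip
  Position 3 ('a'): freq=2, skip
  Position 4 ('e'): freq=4, skip
  Position 5 ('e'): freq=4, skip
  Position 6 ('b'): freq=3, skip
  Position 7 ('b'): freq=3, skip
  Position 8 ('c'): unique! => answer = 8

8


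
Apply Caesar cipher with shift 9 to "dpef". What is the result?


Caesar cipher: shift "dpef" by 9
  'd' (pos 3) + 9 = pos 12 = 'm'
  'p' (pos 15) + 9 = pos 24 = 'y'
  'e' (pos 4) + 9 = pos 13 = 'n'
  'f' (pos 5) + 9 = pos 14 = 'o'
Result: myno

myno


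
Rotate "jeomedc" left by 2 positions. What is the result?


Input: "jeomedc", rotate left by 2
First 2 characters: "je"
Remaining characters: "omedc"
Concatenate remaining + first: "omedc" + "je" = "omedcje"

omedcje


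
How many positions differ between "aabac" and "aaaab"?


Comparing "aabac" and "aaaab" position by position:
  Position 0: 'a' vs 'a' => same
  Position 1: 'a' vs 'a' => same
  Position 2: 'b' vs 'a' => DIFFER
  Position 3: 'a' vs 'a' => same
  Position 4: 'c' vs 'b' => DIFFER
Positions that differ: 2

2


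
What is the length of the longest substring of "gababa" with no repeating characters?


Input: "gababa"
Sliding window (track last position of each char):
  Position 0 ('g'): window [0,0] length 1 -- new best
  Position 1 ('a'): window [0,1] length 2 -- new best
  Position 2 ('b'): window [0,2] length 3 -- new best
  Position 3 ('a'): repeat (last at 1), move window start to 2
  Position 3 ('a'): window [2,3] length 2
  Position 4 ('b'): repeat (last at 2), move window start to 3
  Position 4 ('b'): window [3,4] length 2
  Position 5 ('a'): repeat (last at 3), move window start to 4
  Position 5 ('a'): window [4,5] length 2
Longest substring with no repeats: "gab" with length 3

3


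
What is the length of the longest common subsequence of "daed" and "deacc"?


LCS of "daed" and "deacc"
DP table:
           d    e    a    c    c
      0    0    0    0    0    0
  d   0    1    1    1    1    1
  a   0    1    1    2    2    2
  e   0    1    2    2    2    2
  d   0    1    2    2    2    2
LCS length = dp[4][5] = 2

2


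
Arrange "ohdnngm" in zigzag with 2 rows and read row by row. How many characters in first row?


Zigzag "ohdnngm" into 2 rows:
Placing characters:
  'o' => row 0
  'h' => row 1
  'd' => row 0
  'n' => row 1
  'n' => row 0
  'g' => row 1
  'm' => row 0
Rows:
  Row 0: "odnm"
  Row 1: "hng"
First row length: 4

4


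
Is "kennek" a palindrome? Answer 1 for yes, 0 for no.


Input: kennek
Reversed: kennek
  Compare pos 0 ('k') with pos 5 ('k'): match
  Compare pos 1 ('e') with pos 4 ('e'): match
  Compare pos 2 ('n') with pos 3 ('n'): match
Result: palindrome

1


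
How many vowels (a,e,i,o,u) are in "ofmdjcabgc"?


Input: ofmdjcabgc
Checking each character:
  'o' at position 0: vowel (running total: 1)
  'f' at position 1: consonant
  'm' at position 2: consonant
  'd' at position 3: consonant
  'j' at position 4: consonant
  'c' at position 5: consonant
  'a' at position 6: vowel (running total: 2)
  'b' at position 7: consonant
  'g' at position 8: consonant
  'c' at position 9: consonant
Total vowels: 2

2


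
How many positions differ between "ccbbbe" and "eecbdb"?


Comparing "ccbbbe" and "eecbdb" position by position:
  Position 0: 'c' vs 'e' => DIFFER
  Position 1: 'c' vs 'e' => DIFFER
  Position 2: 'b' vs 'c' => DIFFER
  Position 3: 'b' vs 'b' => same
  Position 4: 'b' vs 'd' => DIFFER
  Position 5: 'e' vs 'b' => DIFFER
Positions that differ: 5

5


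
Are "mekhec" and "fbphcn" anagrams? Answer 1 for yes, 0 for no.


Strings: "mekhec", "fbphcn"
Sorted first:  ceehkm
Sorted second: bcfhnp
Differ at position 0: 'c' vs 'b' => not anagrams

0


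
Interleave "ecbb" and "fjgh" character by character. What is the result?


Interleaving "ecbb" and "fjgh":
  Position 0: 'e' from first, 'f' from second => "ef"
  Position 1: 'c' from first, 'j' from second => "cj"
  Position 2: 'b' from first, 'g' from second => "bg"
  Position 3: 'b' from first, 'h' from second => "bh"
Result: efcjbgbh

efcjbgbh


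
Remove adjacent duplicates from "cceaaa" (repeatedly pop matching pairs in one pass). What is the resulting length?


Input: cceaaa
Stack-based adjacent duplicate removal:
  Read 'c': push. Stack: c
  Read 'c': matches stack top 'c' => pop. Stack: (empty)
  Read 'e': push. Stack: e
  Read 'a': push. Stack: ea
  Read 'a': matches stack top 'a' => pop. Stack: e
  Read 'a': push. Stack: ea
Final stack: "ea" (length 2)

2


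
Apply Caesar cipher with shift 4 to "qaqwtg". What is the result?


Caesar cipher: shift "qaqwtg" by 4
  'q' (pos 16) + 4 = pos 20 = 'u'
  'a' (pos 0) + 4 = pos 4 = 'e'
  'q' (pos 16) + 4 = pos 20 = 'u'
  'w' (pos 22) + 4 = pos 0 = 'a'
  't' (pos 19) + 4 = pos 23 = 'x'
  'g' (pos 6) + 4 = pos 10 = 'k'
Result: ueuaxk

ueuaxk


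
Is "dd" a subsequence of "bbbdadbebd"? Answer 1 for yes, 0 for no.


Check if "dd" is a subsequence of "bbbdadbebd"
Greedy scan:
  Position 0 ('b'): no match needed
  Position 1 ('b'): no match needed
  Position 2 ('b'): no match needed
  Position 3 ('d'): matches sub[0] = 'd'
  Position 4 ('a'): no match needed
  Position 5 ('d'): matches sub[1] = 'd'
  Position 6 ('b'): no match needed
  Position 7 ('e'): no match needed
  Position 8 ('b'): no match needed
  Position 9 ('d'): no match needed
All 2 characters matched => is a subsequence

1


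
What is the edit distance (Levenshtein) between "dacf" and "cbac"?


Computing edit distance: "dacf" -> "cbac"
DP table:
           c    b    a    c
      0    1    2    3    4
  d   1    1    2    3    4
  a   2    2    2    2    3
  c   3    2    3    3    2
  f   4    3    3    4    3
Edit distance = dp[4][4] = 3

3


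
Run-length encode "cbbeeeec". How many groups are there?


Input: cbbeeeec
Scanning for consecutive runs:
  Group 1: 'c' x 1 (positions 0-0)
  Group 2: 'b' x 2 (positions 1-2)
  Group 3: 'e' x 4 (positions 3-6)
  Group 4: 'c' x 1 (positions 7-7)
Total groups: 4

4


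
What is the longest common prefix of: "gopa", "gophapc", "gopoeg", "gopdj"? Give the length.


Words: gopa, gophapc, gopoeg, gopdj
  Position 0: all 'g' => match
  Position 1: all 'o' => match
  Position 2: all 'p' => match
  Position 3: ('a', 'h', 'o', 'd') => mismatch, stop
LCP = "gop" (length 3)

3


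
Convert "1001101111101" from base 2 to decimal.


Input: "1001101111101" in base 2
Positional expansion:
  Digit '1' (value 1) x 2^12 = 4096
  Digit '0' (value 0) x 2^11 = 0
  Digit '0' (value 0) x 2^10 = 0
  Digit '1' (value 1) x 2^9 = 512
  Digit '1' (value 1) x 2^8 = 256
  Digit '0' (value 0) x 2^7 = 0
  Digit '1' (value 1) x 2^6 = 64
  Digit '1' (value 1) x 2^5 = 32
  Digit '1' (value 1) x 2^4 = 16
  Digit '1' (value 1) x 2^3 = 8
  Digit '1' (value 1) x 2^2 = 4
  Digit '0' (value 0) x 2^1 = 0
  Digit '1' (value 1) x 2^0 = 1
Sum = 4989

4989


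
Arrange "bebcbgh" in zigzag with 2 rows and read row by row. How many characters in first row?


Zigzag "bebcbgh" into 2 rows:
Placing characters:
  'b' => row 0
  'e' => row 1
  'b' => row 0
  'c' => row 1
  'b' => row 0
  'g' => row 1
  'h' => row 0
Rows:
  Row 0: "bbbh"
  Row 1: "ecg"
First row length: 4

4


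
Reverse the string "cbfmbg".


Input: cbfmbg
Reading characters right to left:
  Position 5: 'g'
  Position 4: 'b'
  Position 3: 'm'
  Position 2: 'f'
  Position 1: 'b'
  Position 0: 'c'
Reversed: gbmfbc

gbmfbc


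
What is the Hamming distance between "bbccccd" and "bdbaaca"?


Comparing "bbccccd" and "bdbaaca" position by position:
  Position 0: 'b' vs 'b' => same
  Position 1: 'b' vs 'd' => differ
  Position 2: 'c' vs 'b' => differ
  Position 3: 'c' vs 'a' => differ
  Position 4: 'c' vs 'a' => differ
  Position 5: 'c' vs 'c' => same
  Position 6: 'd' vs 'a' => differ
Total differences (Hamming distance): 5

5


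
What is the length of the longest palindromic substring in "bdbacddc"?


Input: "bdbacddc"
Checking substrings for palindromes:
  [4:8] "cddc" (len 4) => palindrome
  [0:3] "bdb" (len 3) => palindrome
  [5:7] "dd" (len 2) => palindrome
Longest palindromic substring: "cddc" with length 4

4


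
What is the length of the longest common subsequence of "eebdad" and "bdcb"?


LCS of "eebdad" and "bdcb"
DP table:
           b    d    c    b
      0    0    0    0    0
  e   0    0    0    0    0
  e   0    0    0    0    0
  b   0    1    1    1    1
  d   0    1    2    2    2
  a   0    1    2    2    2
  d   0    1    2    2    2
LCS length = dp[6][4] = 2

2


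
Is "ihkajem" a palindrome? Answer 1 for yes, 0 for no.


Input: ihkajem
Reversed: mejakhi
  Compare pos 0 ('i') with pos 6 ('m'): MISMATCH
  Compare pos 1 ('h') with pos 5 ('e'): MISMATCH
  Compare pos 2 ('k') with pos 4 ('j'): MISMATCH
Result: not a palindrome

0


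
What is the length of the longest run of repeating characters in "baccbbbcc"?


Input: "baccbbbcc"
Scanning for longest run:
  Position 1 ('a'): new char, reset run to 1
  Position 2 ('c'): new char, reset run to 1
  Position 3 ('c'): continues run of 'c', length=2
  Position 4 ('b'): new char, reset run to 1
  Position 5 ('b'): continues run of 'b', length=2
  Position 6 ('b'): continues run of 'b', length=3
  Position 7 ('c'): new char, reset run to 1
  Position 8 ('c'): continues run of 'c', length=2
Longest run: 'b' with length 3

3


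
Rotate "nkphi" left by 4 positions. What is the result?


Input: "nkphi", rotate left by 4
First 4 characters: "nkph"
Remaining characters: "i"
Concatenate remaining + first: "i" + "nkph" = "inkph"

inkph


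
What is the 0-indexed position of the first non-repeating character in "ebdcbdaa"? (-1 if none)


Input: ebdcbdaa
Character frequencies:
  'a': 2
  'b': 2
  'c': 1
  'd': 2
  'e': 1
Scanning left to right for freq == 1:
  Position 0 ('e'): unique! => answer = 0

0


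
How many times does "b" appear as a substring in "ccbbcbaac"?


Searching for "b" in "ccbbcbaac"
Scanning each position:
  Position 0: "c" => no
  Position 1: "c" => no
  Position 2: "b" => MATCH
  Position 3: "b" => MATCH
  Position 4: "c" => no
  Position 5: "b" => MATCH
  Position 6: "a" => no
  Position 7: "a" => no
  Position 8: "c" => no
Total occurrences: 3

3


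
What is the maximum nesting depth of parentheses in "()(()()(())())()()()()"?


Input: "()(()()(())())()()()()"
Tracking depth:
  Position 0 '(': depth becomes 1
  Position 1 ')': depth becomes 0
  Position 2 '(': depth becomes 1
  Position 3 '(': depth becomes 2
  Position 4 ')': depth becomes 1
  Position 5 '(': depth becomes 2
  Position 6 ')': depth becomes 1
  Position 7 '(': depth becomes 2
  Position 8 '(': depth becomes 3
  Position 9 ')': depth becomes 2
  Position 10 ')': depth becomes 1
  Position 11 '(': depth becomes 2
  Position 12 ')': depth becomes 1
  Position 13 ')': depth becomes 0
  Position 14 '(': depth becomes 1
  Position 15 ')': depth becomes 0
  Position 16 '(': depth becomes 1
  Position 17 ')': depth becomes 0
  Position 18 '(': depth becomes 1
  Position 19 ')': depth becomes 0
  Position 20 '(': depth becomes 1
  Position 21 ')': depth becomes 0
Maximum depth reached: 3

3


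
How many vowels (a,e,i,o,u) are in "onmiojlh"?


Input: onmiojlh
Checking each character:
  'o' at position 0: vowel (running total: 1)
  'n' at position 1: consonant
  'm' at position 2: consonant
  'i' at position 3: vowel (running total: 2)
  'o' at position 4: vowel (running total: 3)
  'j' at position 5: consonant
  'l' at position 6: consonant
  'h' at position 7: consonant
Total vowels: 3

3


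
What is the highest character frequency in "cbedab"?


Input: cbedab
Character counts:
  'a': 1
  'b': 2
  'c': 1
  'd': 1
  'e': 1
Maximum frequency: 2

2


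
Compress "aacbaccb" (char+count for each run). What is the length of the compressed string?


Input: aacbaccb
Runs:
  'a' x 2 => "a2"
  'c' x 1 => "c1"
  'b' x 1 => "b1"
  'a' x 1 => "a1"
  'c' x 2 => "c2"
  'b' x 1 => "b1"
Compressed: "a2c1b1a1c2b1"
Compressed length: 12

12


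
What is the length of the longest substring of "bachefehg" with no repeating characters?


Input: "bachefehg"
Sliding window (track last position of each char):
  Position 0 ('b'): window [0,0] length 1 -- new best
  Position 1 ('a'): window [0,1] length 2 -- new best
  Position 2 ('c'): window [0,2] length 3 -- new best
  Position 3 ('h'): window [0,3] length 4 -- new best
  Position 4 ('e'): window [0,4] length 5 -- new best
  Position 5 ('f'): window [0,5] length 6 -- new best
  Position 6 ('e'): repeat (last at 4), move window start to 5
  Position 6 ('e'): window [5,6] length 2
  Position 7 ('h'): window [5,7] length 3
  Position 8 ('g'): window [5,8] length 4
Longest substring with no repeats: "bachef" with length 6

6


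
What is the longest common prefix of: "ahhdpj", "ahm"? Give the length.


Words: ahhdpj, ahm
  Position 0: all 'a' => match
  Position 1: all 'h' => match
  Position 2: ('h', 'm') => mismatch, stop
LCP = "ah" (length 2)

2


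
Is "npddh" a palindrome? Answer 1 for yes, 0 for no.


Input: npddh
Reversed: hddpn
  Compare pos 0 ('n') with pos 4 ('h'): MISMATCH
  Compare pos 1 ('p') with pos 3 ('d'): MISMATCH
Result: not a palindrome

0


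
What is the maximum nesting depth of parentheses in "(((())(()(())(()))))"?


Input: "(((())(()(())(()))))"
Tracking depth:
  Position 0 '(': depth becomes 1
  Position 1 '(': depth becomes 2
  Position 2 '(': depth becomes 3
  Position 3 '(': depth becomes 4
  Position 4 ')': depth becomes 3
  Position 5 ')': depth becomes 2
  Position 6 '(': depth becomes 3
  Position 7 '(': depth becomes 4
  Position 8 ')': depth becomes 3
  Position 9 '(': depth becomes 4
  Position 10 '(': depth becomes 5
  Position 11 ')': depth becomes 4
  Position 12 ')': depth becomes 3
  Position 13 '(': depth becomes 4
  Position 14 '(': depth becomes 5
  Position 15 ')': depth becomes 4
  Position 16 ')': depth becomes 3
  Position 17 ')': depth becomes 2
  Position 18 ')': depth becomes 1
  Position 19 ')': depth becomes 0
Maximum depth reached: 5

5


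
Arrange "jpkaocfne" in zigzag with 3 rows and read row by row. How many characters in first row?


Zigzag "jpkaocfne" into 3 rows:
Placing characters:
  'j' => row 0
  'p' => row 1
  'k' => row 2
  'a' => row 1
  'o' => row 0
  'c' => row 1
  'f' => row 2
  'n' => row 1
  'e' => row 0
Rows:
  Row 0: "joe"
  Row 1: "pacn"
  Row 2: "kf"
First row length: 3

3


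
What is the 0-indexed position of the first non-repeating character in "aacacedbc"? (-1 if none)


Input: aacacedbc
Character frequencies:
  'a': 3
  'b': 1
  'c': 3
  'd': 1
  'e': 1
Scanning left to right for freq == 1:
  Position 0 ('a'): freq=3, skip
  Position 1 ('a'): freq=3, skip
  Position 2 ('c'): freq=3, skip
  Position 3 ('a'): freq=3, skip
  Position 4 ('c'): freq=3, skip
  Position 5 ('e'): unique! => answer = 5

5


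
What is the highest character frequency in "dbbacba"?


Input: dbbacba
Character counts:
  'a': 2
  'b': 3
  'c': 1
  'd': 1
Maximum frequency: 3

3


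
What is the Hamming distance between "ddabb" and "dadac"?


Comparing "ddabb" and "dadac" position by position:
  Position 0: 'd' vs 'd' => same
  Position 1: 'd' vs 'a' => differ
  Position 2: 'a' vs 'd' => differ
  Position 3: 'b' vs 'a' => differ
  Position 4: 'b' vs 'c' => differ
Total differences (Hamming distance): 4

4


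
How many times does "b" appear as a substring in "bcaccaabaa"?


Searching for "b" in "bcaccaabaa"
Scanning each position:
  Position 0: "b" => MATCH
  Position 1: "c" => no
  Position 2: "a" => no
  Position 3: "c" => no
  Position 4: "c" => no
  Position 5: "a" => no
  Position 6: "a" => no
  Position 7: "b" => MATCH
  Position 8: "a" => no
  Position 9: "a" => no
Total occurrences: 2

2


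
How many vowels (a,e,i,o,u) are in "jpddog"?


Input: jpddog
Checking each character:
  'j' at position 0: consonant
  'p' at position 1: consonant
  'd' at position 2: consonant
  'd' at position 3: consonant
  'o' at position 4: vowel (running total: 1)
  'g' at position 5: consonant
Total vowels: 1

1


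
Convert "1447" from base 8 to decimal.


Input: "1447" in base 8
Positional expansion:
  Digit '1' (value 1) x 8^3 = 512
  Digit '4' (value 4) x 8^2 = 256
  Digit '4' (value 4) x 8^1 = 32
  Digit '7' (value 7) x 8^0 = 7
Sum = 807

807


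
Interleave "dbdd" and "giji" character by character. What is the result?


Interleaving "dbdd" and "giji":
  Position 0: 'd' from first, 'g' from second => "dg"
  Position 1: 'b' from first, 'i' from second => "bi"
  Position 2: 'd' from first, 'j' from second => "dj"
  Position 3: 'd' from first, 'i' from second => "di"
Result: dgbidjdi

dgbidjdi


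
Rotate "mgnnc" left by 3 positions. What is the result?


Input: "mgnnc", rotate left by 3
First 3 characters: "mgn"
Remaining characters: "nc"
Concatenate remaining + first: "nc" + "mgn" = "ncmgn"

ncmgn


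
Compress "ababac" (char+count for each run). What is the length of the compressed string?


Input: ababac
Runs:
  'a' x 1 => "a1"
  'b' x 1 => "b1"
  'a' x 1 => "a1"
  'b' x 1 => "b1"
  'a' x 1 => "a1"
  'c' x 1 => "c1"
Compressed: "a1b1a1b1a1c1"
Compressed length: 12

12


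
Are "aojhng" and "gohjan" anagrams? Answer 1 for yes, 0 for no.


Strings: "aojhng", "gohjan"
Sorted first:  aghjno
Sorted second: aghjno
Sorted forms match => anagrams

1


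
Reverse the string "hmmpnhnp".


Input: hmmpnhnp
Reading characters right to left:
  Position 7: 'p'
  Position 6: 'n'
  Position 5: 'h'
  Position 4: 'n'
  Position 3: 'p'
  Position 2: 'm'
  Position 1: 'm'
  Position 0: 'h'
Reversed: pnhnpmmh

pnhnpmmh


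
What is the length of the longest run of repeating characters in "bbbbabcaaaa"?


Input: "bbbbabcaaaa"
Scanning for longest run:
  Position 1 ('b'): continues run of 'b', length=2
  Position 2 ('b'): continues run of 'b', length=3
  Position 3 ('b'): continues run of 'b', length=4
  Position 4 ('a'): new char, reset run to 1
  Position 5 ('b'): new char, reset run to 1
  Position 6 ('c'): new char, reset run to 1
  Position 7 ('a'): new char, reset run to 1
  Position 8 ('a'): continues run of 'a', length=2
  Position 9 ('a'): continues run of 'a', length=3
  Position 10 ('a'): continues run of 'a', length=4
Longest run: 'b' with length 4

4


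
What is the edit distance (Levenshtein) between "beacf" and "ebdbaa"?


Computing edit distance: "beacf" -> "ebdbaa"
DP table:
           e    b    d    b    a    a
      0    1    2    3    4    5    6
  b   1    1    1    2    3    4    5
  e   2    1    2    2    3    4    5
  a   3    2    2    3    3    3    4
  c   4    3    3    3    4    4    4
  f   5    4    4    4    4    5    5
Edit distance = dp[5][6] = 5

5


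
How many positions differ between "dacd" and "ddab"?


Comparing "dacd" and "ddab" position by position:
  Position 0: 'd' vs 'd' => same
  Position 1: 'a' vs 'd' => DIFFER
  Position 2: 'c' vs 'a' => DIFFER
  Position 3: 'd' vs 'b' => DIFFER
Positions that differ: 3

3


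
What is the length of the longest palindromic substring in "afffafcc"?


Input: "afffafcc"
Checking substrings for palindromes:
  [0:5] "afffa" (len 5) => palindrome
  [1:4] "fff" (len 3) => palindrome
  [3:6] "faf" (len 3) => palindrome
  [1:3] "ff" (len 2) => palindrome
  [2:4] "ff" (len 2) => palindrome
  [6:8] "cc" (len 2) => palindrome
Longest palindromic substring: "afffa" with length 5

5


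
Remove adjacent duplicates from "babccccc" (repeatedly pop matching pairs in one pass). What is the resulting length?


Input: babccccc
Stack-based adjacent duplicate removal:
  Read 'b': push. Stack: b
  Read 'a': push. Stack: ba
  Read 'b': push. Stack: bab
  Read 'c': push. Stack: babc
  Read 'c': matches stack top 'c' => pop. Stack: bab
  Read 'c': push. Stack: babc
  Read 'c': matches stack top 'c' => pop. Stack: bab
  Read 'c': push. Stack: babc
Final stack: "babc" (length 4)

4


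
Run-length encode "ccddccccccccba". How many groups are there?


Input: ccddccccccccba
Scanning for consecutive runs:
  Group 1: 'c' x 2 (positions 0-1)
  Group 2: 'd' x 2 (positions 2-3)
  Group 3: 'c' x 8 (positions 4-11)
  Group 4: 'b' x 1 (positions 12-12)
  Group 5: 'a' x 1 (positions 13-13)
Total groups: 5

5


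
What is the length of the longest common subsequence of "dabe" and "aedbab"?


LCS of "dabe" and "aedbab"
DP table:
           a    e    d    b    a    b
      0    0    0    0    0    0    0
  d   0    0    0    1    1    1    1
  a   0    1    1    1    1    2    2
  b   0    1    1    1    2    2    3
  e   0    1    2    2    2    2    3
LCS length = dp[4][6] = 3

3


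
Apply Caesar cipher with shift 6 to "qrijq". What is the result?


Caesar cipher: shift "qrijq" by 6
  'q' (pos 16) + 6 = pos 22 = 'w'
  'r' (pos 17) + 6 = pos 23 = 'x'
  'i' (pos 8) + 6 = pos 14 = 'o'
  'j' (pos 9) + 6 = pos 15 = 'p'
  'q' (pos 16) + 6 = pos 22 = 'w'
Result: wxopw

wxopw


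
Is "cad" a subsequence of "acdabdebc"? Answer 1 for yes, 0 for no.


Check if "cad" is a subsequence of "acdabdebc"
Greedy scan:
  Position 0 ('a'): no match needed
  Position 1 ('c'): matches sub[0] = 'c'
  Position 2 ('d'): no match needed
  Position 3 ('a'): matches sub[1] = 'a'
  Position 4 ('b'): no match needed
  Position 5 ('d'): matches sub[2] = 'd'
  Position 6 ('e'): no match needed
  Position 7 ('b'): no match needed
  Position 8 ('c'): no match needed
All 3 characters matched => is a subsequence

1
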